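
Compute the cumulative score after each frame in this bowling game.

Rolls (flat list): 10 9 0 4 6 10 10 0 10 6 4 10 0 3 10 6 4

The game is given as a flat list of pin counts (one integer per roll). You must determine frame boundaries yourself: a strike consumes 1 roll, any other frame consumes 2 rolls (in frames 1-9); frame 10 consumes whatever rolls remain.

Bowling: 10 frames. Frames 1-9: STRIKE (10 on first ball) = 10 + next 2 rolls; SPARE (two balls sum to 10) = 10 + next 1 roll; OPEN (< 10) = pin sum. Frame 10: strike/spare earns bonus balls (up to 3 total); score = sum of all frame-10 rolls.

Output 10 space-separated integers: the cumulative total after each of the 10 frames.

Frame 1: STRIKE. 10 + next two rolls (9+0) = 19. Cumulative: 19
Frame 2: OPEN (9+0=9). Cumulative: 28
Frame 3: SPARE (4+6=10). 10 + next roll (10) = 20. Cumulative: 48
Frame 4: STRIKE. 10 + next two rolls (10+0) = 20. Cumulative: 68
Frame 5: STRIKE. 10 + next two rolls (0+10) = 20. Cumulative: 88
Frame 6: SPARE (0+10=10). 10 + next roll (6) = 16. Cumulative: 104
Frame 7: SPARE (6+4=10). 10 + next roll (10) = 20. Cumulative: 124
Frame 8: STRIKE. 10 + next two rolls (0+3) = 13. Cumulative: 137
Frame 9: OPEN (0+3=3). Cumulative: 140
Frame 10: STRIKE. Sum of all frame-10 rolls (10+6+4) = 20. Cumulative: 160

Answer: 19 28 48 68 88 104 124 137 140 160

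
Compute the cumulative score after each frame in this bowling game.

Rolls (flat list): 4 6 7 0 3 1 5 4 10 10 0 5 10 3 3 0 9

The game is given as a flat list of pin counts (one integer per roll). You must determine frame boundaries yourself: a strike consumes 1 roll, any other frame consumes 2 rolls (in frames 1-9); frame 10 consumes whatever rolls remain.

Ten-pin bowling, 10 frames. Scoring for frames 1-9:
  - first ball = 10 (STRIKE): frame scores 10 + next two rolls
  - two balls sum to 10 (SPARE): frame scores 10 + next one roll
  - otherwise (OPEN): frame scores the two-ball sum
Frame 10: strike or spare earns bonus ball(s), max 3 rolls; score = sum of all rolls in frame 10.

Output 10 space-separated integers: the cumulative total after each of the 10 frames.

Answer: 17 24 28 37 57 72 77 93 99 108

Derivation:
Frame 1: SPARE (4+6=10). 10 + next roll (7) = 17. Cumulative: 17
Frame 2: OPEN (7+0=7). Cumulative: 24
Frame 3: OPEN (3+1=4). Cumulative: 28
Frame 4: OPEN (5+4=9). Cumulative: 37
Frame 5: STRIKE. 10 + next two rolls (10+0) = 20. Cumulative: 57
Frame 6: STRIKE. 10 + next two rolls (0+5) = 15. Cumulative: 72
Frame 7: OPEN (0+5=5). Cumulative: 77
Frame 8: STRIKE. 10 + next two rolls (3+3) = 16. Cumulative: 93
Frame 9: OPEN (3+3=6). Cumulative: 99
Frame 10: OPEN. Sum of all frame-10 rolls (0+9) = 9. Cumulative: 108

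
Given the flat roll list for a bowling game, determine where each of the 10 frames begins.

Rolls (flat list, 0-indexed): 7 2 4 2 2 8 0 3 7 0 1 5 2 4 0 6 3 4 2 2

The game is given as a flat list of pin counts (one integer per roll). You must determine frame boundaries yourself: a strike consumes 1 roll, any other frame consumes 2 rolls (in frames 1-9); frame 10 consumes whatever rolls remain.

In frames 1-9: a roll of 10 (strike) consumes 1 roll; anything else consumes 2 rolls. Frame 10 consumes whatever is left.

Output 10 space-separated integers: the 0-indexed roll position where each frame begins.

Frame 1 starts at roll index 0: rolls=7,2 (sum=9), consumes 2 rolls
Frame 2 starts at roll index 2: rolls=4,2 (sum=6), consumes 2 rolls
Frame 3 starts at roll index 4: rolls=2,8 (sum=10), consumes 2 rolls
Frame 4 starts at roll index 6: rolls=0,3 (sum=3), consumes 2 rolls
Frame 5 starts at roll index 8: rolls=7,0 (sum=7), consumes 2 rolls
Frame 6 starts at roll index 10: rolls=1,5 (sum=6), consumes 2 rolls
Frame 7 starts at roll index 12: rolls=2,4 (sum=6), consumes 2 rolls
Frame 8 starts at roll index 14: rolls=0,6 (sum=6), consumes 2 rolls
Frame 9 starts at roll index 16: rolls=3,4 (sum=7), consumes 2 rolls
Frame 10 starts at roll index 18: 2 remaining rolls

Answer: 0 2 4 6 8 10 12 14 16 18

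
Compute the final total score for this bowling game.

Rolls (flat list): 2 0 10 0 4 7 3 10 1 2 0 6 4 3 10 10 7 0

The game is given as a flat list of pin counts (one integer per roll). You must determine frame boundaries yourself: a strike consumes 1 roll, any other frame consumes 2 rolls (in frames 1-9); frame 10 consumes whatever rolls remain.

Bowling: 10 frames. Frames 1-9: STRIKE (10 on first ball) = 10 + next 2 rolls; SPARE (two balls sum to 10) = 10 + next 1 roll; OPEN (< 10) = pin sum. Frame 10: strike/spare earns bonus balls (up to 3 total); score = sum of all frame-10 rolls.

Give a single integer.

Frame 1: OPEN (2+0=2). Cumulative: 2
Frame 2: STRIKE. 10 + next two rolls (0+4) = 14. Cumulative: 16
Frame 3: OPEN (0+4=4). Cumulative: 20
Frame 4: SPARE (7+3=10). 10 + next roll (10) = 20. Cumulative: 40
Frame 5: STRIKE. 10 + next two rolls (1+2) = 13. Cumulative: 53
Frame 6: OPEN (1+2=3). Cumulative: 56
Frame 7: OPEN (0+6=6). Cumulative: 62
Frame 8: OPEN (4+3=7). Cumulative: 69
Frame 9: STRIKE. 10 + next two rolls (10+7) = 27. Cumulative: 96
Frame 10: STRIKE. Sum of all frame-10 rolls (10+7+0) = 17. Cumulative: 113

Answer: 113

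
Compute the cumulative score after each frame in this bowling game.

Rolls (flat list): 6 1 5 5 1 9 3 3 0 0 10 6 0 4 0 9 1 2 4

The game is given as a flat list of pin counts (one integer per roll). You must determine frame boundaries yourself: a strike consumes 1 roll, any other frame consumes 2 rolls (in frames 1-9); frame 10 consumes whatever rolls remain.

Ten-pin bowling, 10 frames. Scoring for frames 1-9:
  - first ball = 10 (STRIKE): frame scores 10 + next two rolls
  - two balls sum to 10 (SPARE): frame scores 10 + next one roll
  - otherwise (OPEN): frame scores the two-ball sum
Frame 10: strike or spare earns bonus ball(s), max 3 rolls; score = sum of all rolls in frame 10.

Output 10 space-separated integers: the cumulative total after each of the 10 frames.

Answer: 7 18 31 37 37 53 59 63 75 81

Derivation:
Frame 1: OPEN (6+1=7). Cumulative: 7
Frame 2: SPARE (5+5=10). 10 + next roll (1) = 11. Cumulative: 18
Frame 3: SPARE (1+9=10). 10 + next roll (3) = 13. Cumulative: 31
Frame 4: OPEN (3+3=6). Cumulative: 37
Frame 5: OPEN (0+0=0). Cumulative: 37
Frame 6: STRIKE. 10 + next two rolls (6+0) = 16. Cumulative: 53
Frame 7: OPEN (6+0=6). Cumulative: 59
Frame 8: OPEN (4+0=4). Cumulative: 63
Frame 9: SPARE (9+1=10). 10 + next roll (2) = 12. Cumulative: 75
Frame 10: OPEN. Sum of all frame-10 rolls (2+4) = 6. Cumulative: 81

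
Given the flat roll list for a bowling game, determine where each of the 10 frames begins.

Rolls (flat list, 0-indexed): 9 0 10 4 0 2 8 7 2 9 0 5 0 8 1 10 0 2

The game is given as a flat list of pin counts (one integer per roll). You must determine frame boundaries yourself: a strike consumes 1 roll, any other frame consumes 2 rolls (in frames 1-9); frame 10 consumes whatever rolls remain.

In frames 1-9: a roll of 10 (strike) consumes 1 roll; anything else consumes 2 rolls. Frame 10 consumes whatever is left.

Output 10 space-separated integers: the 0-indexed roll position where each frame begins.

Answer: 0 2 3 5 7 9 11 13 15 16

Derivation:
Frame 1 starts at roll index 0: rolls=9,0 (sum=9), consumes 2 rolls
Frame 2 starts at roll index 2: roll=10 (strike), consumes 1 roll
Frame 3 starts at roll index 3: rolls=4,0 (sum=4), consumes 2 rolls
Frame 4 starts at roll index 5: rolls=2,8 (sum=10), consumes 2 rolls
Frame 5 starts at roll index 7: rolls=7,2 (sum=9), consumes 2 rolls
Frame 6 starts at roll index 9: rolls=9,0 (sum=9), consumes 2 rolls
Frame 7 starts at roll index 11: rolls=5,0 (sum=5), consumes 2 rolls
Frame 8 starts at roll index 13: rolls=8,1 (sum=9), consumes 2 rolls
Frame 9 starts at roll index 15: roll=10 (strike), consumes 1 roll
Frame 10 starts at roll index 16: 2 remaining rolls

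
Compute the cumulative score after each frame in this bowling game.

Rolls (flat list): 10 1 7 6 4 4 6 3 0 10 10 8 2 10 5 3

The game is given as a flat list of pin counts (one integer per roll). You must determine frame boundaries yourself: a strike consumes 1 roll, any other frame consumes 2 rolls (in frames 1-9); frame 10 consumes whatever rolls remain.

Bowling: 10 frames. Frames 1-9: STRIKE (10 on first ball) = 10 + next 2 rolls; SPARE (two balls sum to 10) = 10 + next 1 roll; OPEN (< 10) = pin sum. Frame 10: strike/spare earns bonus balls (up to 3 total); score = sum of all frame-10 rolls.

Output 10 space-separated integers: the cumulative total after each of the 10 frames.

Frame 1: STRIKE. 10 + next two rolls (1+7) = 18. Cumulative: 18
Frame 2: OPEN (1+7=8). Cumulative: 26
Frame 3: SPARE (6+4=10). 10 + next roll (4) = 14. Cumulative: 40
Frame 4: SPARE (4+6=10). 10 + next roll (3) = 13. Cumulative: 53
Frame 5: OPEN (3+0=3). Cumulative: 56
Frame 6: STRIKE. 10 + next two rolls (10+8) = 28. Cumulative: 84
Frame 7: STRIKE. 10 + next two rolls (8+2) = 20. Cumulative: 104
Frame 8: SPARE (8+2=10). 10 + next roll (10) = 20. Cumulative: 124
Frame 9: STRIKE. 10 + next two rolls (5+3) = 18. Cumulative: 142
Frame 10: OPEN. Sum of all frame-10 rolls (5+3) = 8. Cumulative: 150

Answer: 18 26 40 53 56 84 104 124 142 150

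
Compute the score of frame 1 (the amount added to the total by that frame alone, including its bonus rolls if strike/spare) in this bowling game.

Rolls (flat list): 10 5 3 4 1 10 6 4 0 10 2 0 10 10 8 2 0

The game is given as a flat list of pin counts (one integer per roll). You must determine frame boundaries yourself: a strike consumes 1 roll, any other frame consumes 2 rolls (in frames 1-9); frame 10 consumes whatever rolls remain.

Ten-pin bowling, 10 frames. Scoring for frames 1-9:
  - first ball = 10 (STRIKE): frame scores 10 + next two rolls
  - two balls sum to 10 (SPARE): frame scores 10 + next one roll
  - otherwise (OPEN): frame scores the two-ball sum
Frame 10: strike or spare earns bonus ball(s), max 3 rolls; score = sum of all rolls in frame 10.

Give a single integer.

Frame 1: STRIKE. 10 + next two rolls (5+3) = 18. Cumulative: 18
Frame 2: OPEN (5+3=8). Cumulative: 26
Frame 3: OPEN (4+1=5). Cumulative: 31

Answer: 18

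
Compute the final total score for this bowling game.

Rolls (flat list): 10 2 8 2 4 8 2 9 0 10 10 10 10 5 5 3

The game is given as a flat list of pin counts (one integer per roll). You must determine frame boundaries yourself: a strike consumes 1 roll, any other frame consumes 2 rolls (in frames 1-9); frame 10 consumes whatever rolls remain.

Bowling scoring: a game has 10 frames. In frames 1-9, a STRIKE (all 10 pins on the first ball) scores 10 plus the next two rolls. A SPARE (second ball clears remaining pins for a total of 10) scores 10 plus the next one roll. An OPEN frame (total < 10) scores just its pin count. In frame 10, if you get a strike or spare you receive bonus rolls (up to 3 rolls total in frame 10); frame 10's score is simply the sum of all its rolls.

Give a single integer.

Frame 1: STRIKE. 10 + next two rolls (2+8) = 20. Cumulative: 20
Frame 2: SPARE (2+8=10). 10 + next roll (2) = 12. Cumulative: 32
Frame 3: OPEN (2+4=6). Cumulative: 38
Frame 4: SPARE (8+2=10). 10 + next roll (9) = 19. Cumulative: 57
Frame 5: OPEN (9+0=9). Cumulative: 66
Frame 6: STRIKE. 10 + next two rolls (10+10) = 30. Cumulative: 96
Frame 7: STRIKE. 10 + next two rolls (10+10) = 30. Cumulative: 126
Frame 8: STRIKE. 10 + next two rolls (10+5) = 25. Cumulative: 151
Frame 9: STRIKE. 10 + next two rolls (5+5) = 20. Cumulative: 171
Frame 10: SPARE. Sum of all frame-10 rolls (5+5+3) = 13. Cumulative: 184

Answer: 184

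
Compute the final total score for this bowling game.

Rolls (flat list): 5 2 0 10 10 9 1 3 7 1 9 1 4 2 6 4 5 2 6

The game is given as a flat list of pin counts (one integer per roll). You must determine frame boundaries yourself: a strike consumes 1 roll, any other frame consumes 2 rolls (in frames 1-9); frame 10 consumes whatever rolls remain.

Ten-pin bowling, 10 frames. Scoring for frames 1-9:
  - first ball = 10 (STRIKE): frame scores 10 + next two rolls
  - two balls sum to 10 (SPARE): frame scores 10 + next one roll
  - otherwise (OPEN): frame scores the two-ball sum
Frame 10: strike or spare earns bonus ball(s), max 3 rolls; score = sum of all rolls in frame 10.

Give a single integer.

Answer: 112

Derivation:
Frame 1: OPEN (5+2=7). Cumulative: 7
Frame 2: SPARE (0+10=10). 10 + next roll (10) = 20. Cumulative: 27
Frame 3: STRIKE. 10 + next two rolls (9+1) = 20. Cumulative: 47
Frame 4: SPARE (9+1=10). 10 + next roll (3) = 13. Cumulative: 60
Frame 5: SPARE (3+7=10). 10 + next roll (1) = 11. Cumulative: 71
Frame 6: SPARE (1+9=10). 10 + next roll (1) = 11. Cumulative: 82
Frame 7: OPEN (1+4=5). Cumulative: 87
Frame 8: OPEN (2+6=8). Cumulative: 95
Frame 9: OPEN (4+5=9). Cumulative: 104
Frame 10: OPEN. Sum of all frame-10 rolls (2+6) = 8. Cumulative: 112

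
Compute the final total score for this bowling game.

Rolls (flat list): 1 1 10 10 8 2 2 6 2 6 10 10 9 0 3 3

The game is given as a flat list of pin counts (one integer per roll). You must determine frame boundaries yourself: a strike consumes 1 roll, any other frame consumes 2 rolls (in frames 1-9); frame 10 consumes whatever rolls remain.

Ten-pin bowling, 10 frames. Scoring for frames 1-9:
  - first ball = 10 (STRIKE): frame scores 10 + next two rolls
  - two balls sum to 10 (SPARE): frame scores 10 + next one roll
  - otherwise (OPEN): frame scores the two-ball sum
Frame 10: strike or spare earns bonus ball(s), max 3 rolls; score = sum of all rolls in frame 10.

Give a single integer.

Frame 1: OPEN (1+1=2). Cumulative: 2
Frame 2: STRIKE. 10 + next two rolls (10+8) = 28. Cumulative: 30
Frame 3: STRIKE. 10 + next two rolls (8+2) = 20. Cumulative: 50
Frame 4: SPARE (8+2=10). 10 + next roll (2) = 12. Cumulative: 62
Frame 5: OPEN (2+6=8). Cumulative: 70
Frame 6: OPEN (2+6=8). Cumulative: 78
Frame 7: STRIKE. 10 + next two rolls (10+9) = 29. Cumulative: 107
Frame 8: STRIKE. 10 + next two rolls (9+0) = 19. Cumulative: 126
Frame 9: OPEN (9+0=9). Cumulative: 135
Frame 10: OPEN. Sum of all frame-10 rolls (3+3) = 6. Cumulative: 141

Answer: 141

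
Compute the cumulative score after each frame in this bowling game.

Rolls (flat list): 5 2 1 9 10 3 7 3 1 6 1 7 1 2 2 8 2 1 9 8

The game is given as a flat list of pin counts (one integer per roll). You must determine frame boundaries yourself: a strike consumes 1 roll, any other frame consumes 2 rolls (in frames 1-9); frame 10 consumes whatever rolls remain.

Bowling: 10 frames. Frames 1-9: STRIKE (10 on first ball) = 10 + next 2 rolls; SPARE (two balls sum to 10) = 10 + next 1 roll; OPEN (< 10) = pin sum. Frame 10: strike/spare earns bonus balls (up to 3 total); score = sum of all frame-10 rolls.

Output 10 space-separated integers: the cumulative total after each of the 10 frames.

Answer: 7 27 47 60 64 71 79 83 94 112

Derivation:
Frame 1: OPEN (5+2=7). Cumulative: 7
Frame 2: SPARE (1+9=10). 10 + next roll (10) = 20. Cumulative: 27
Frame 3: STRIKE. 10 + next two rolls (3+7) = 20. Cumulative: 47
Frame 4: SPARE (3+7=10). 10 + next roll (3) = 13. Cumulative: 60
Frame 5: OPEN (3+1=4). Cumulative: 64
Frame 6: OPEN (6+1=7). Cumulative: 71
Frame 7: OPEN (7+1=8). Cumulative: 79
Frame 8: OPEN (2+2=4). Cumulative: 83
Frame 9: SPARE (8+2=10). 10 + next roll (1) = 11. Cumulative: 94
Frame 10: SPARE. Sum of all frame-10 rolls (1+9+8) = 18. Cumulative: 112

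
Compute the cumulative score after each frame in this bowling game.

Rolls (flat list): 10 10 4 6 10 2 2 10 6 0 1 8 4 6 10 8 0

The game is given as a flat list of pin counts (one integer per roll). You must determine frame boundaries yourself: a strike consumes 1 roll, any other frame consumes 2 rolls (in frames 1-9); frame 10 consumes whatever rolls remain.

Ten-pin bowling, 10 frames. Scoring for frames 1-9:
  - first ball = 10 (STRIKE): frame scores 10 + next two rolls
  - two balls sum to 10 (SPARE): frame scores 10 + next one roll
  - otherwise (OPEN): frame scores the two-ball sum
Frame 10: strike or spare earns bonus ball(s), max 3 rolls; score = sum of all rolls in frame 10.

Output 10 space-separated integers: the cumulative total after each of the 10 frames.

Answer: 24 44 64 78 82 98 104 113 133 151

Derivation:
Frame 1: STRIKE. 10 + next two rolls (10+4) = 24. Cumulative: 24
Frame 2: STRIKE. 10 + next two rolls (4+6) = 20. Cumulative: 44
Frame 3: SPARE (4+6=10). 10 + next roll (10) = 20. Cumulative: 64
Frame 4: STRIKE. 10 + next two rolls (2+2) = 14. Cumulative: 78
Frame 5: OPEN (2+2=4). Cumulative: 82
Frame 6: STRIKE. 10 + next two rolls (6+0) = 16. Cumulative: 98
Frame 7: OPEN (6+0=6). Cumulative: 104
Frame 8: OPEN (1+8=9). Cumulative: 113
Frame 9: SPARE (4+6=10). 10 + next roll (10) = 20. Cumulative: 133
Frame 10: STRIKE. Sum of all frame-10 rolls (10+8+0) = 18. Cumulative: 151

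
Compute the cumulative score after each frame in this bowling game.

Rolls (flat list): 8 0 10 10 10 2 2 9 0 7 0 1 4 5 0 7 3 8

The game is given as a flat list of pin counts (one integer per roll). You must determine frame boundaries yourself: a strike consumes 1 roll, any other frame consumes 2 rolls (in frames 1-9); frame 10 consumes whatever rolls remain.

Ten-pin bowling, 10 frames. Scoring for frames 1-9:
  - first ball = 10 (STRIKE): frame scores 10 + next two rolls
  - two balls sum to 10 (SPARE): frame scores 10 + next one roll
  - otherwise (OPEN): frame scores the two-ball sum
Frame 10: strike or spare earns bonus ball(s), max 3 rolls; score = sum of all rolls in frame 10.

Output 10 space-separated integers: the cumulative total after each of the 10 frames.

Answer: 8 38 60 74 78 87 94 99 104 122

Derivation:
Frame 1: OPEN (8+0=8). Cumulative: 8
Frame 2: STRIKE. 10 + next two rolls (10+10) = 30. Cumulative: 38
Frame 3: STRIKE. 10 + next two rolls (10+2) = 22. Cumulative: 60
Frame 4: STRIKE. 10 + next two rolls (2+2) = 14. Cumulative: 74
Frame 5: OPEN (2+2=4). Cumulative: 78
Frame 6: OPEN (9+0=9). Cumulative: 87
Frame 7: OPEN (7+0=7). Cumulative: 94
Frame 8: OPEN (1+4=5). Cumulative: 99
Frame 9: OPEN (5+0=5). Cumulative: 104
Frame 10: SPARE. Sum of all frame-10 rolls (7+3+8) = 18. Cumulative: 122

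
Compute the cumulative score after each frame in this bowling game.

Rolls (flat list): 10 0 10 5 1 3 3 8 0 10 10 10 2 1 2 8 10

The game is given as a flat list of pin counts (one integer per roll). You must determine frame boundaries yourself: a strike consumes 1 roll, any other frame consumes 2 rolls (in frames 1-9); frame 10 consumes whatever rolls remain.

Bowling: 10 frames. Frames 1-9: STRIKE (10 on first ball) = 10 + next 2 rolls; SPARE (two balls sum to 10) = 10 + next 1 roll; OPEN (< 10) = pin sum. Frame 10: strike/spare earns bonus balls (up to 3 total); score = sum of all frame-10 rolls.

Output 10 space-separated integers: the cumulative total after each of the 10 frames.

Answer: 20 35 41 47 55 85 107 120 123 143

Derivation:
Frame 1: STRIKE. 10 + next two rolls (0+10) = 20. Cumulative: 20
Frame 2: SPARE (0+10=10). 10 + next roll (5) = 15. Cumulative: 35
Frame 3: OPEN (5+1=6). Cumulative: 41
Frame 4: OPEN (3+3=6). Cumulative: 47
Frame 5: OPEN (8+0=8). Cumulative: 55
Frame 6: STRIKE. 10 + next two rolls (10+10) = 30. Cumulative: 85
Frame 7: STRIKE. 10 + next two rolls (10+2) = 22. Cumulative: 107
Frame 8: STRIKE. 10 + next two rolls (2+1) = 13. Cumulative: 120
Frame 9: OPEN (2+1=3). Cumulative: 123
Frame 10: SPARE. Sum of all frame-10 rolls (2+8+10) = 20. Cumulative: 143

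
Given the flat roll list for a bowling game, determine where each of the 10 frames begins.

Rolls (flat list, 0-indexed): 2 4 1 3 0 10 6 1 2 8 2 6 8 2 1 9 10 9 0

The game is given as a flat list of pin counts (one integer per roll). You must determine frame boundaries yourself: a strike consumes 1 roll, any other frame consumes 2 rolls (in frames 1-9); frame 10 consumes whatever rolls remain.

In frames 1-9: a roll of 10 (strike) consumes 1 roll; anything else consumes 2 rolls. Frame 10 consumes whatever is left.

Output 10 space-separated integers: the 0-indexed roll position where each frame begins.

Frame 1 starts at roll index 0: rolls=2,4 (sum=6), consumes 2 rolls
Frame 2 starts at roll index 2: rolls=1,3 (sum=4), consumes 2 rolls
Frame 3 starts at roll index 4: rolls=0,10 (sum=10), consumes 2 rolls
Frame 4 starts at roll index 6: rolls=6,1 (sum=7), consumes 2 rolls
Frame 5 starts at roll index 8: rolls=2,8 (sum=10), consumes 2 rolls
Frame 6 starts at roll index 10: rolls=2,6 (sum=8), consumes 2 rolls
Frame 7 starts at roll index 12: rolls=8,2 (sum=10), consumes 2 rolls
Frame 8 starts at roll index 14: rolls=1,9 (sum=10), consumes 2 rolls
Frame 9 starts at roll index 16: roll=10 (strike), consumes 1 roll
Frame 10 starts at roll index 17: 2 remaining rolls

Answer: 0 2 4 6 8 10 12 14 16 17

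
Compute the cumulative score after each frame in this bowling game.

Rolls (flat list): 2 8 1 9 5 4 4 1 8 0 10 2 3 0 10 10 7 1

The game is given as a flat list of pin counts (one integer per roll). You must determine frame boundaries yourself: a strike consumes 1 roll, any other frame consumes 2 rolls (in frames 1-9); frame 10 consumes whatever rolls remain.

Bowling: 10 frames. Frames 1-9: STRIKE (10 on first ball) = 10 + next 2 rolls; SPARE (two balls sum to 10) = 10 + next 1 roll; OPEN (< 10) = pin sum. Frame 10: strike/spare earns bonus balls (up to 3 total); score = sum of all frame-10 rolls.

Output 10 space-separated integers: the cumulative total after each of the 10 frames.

Frame 1: SPARE (2+8=10). 10 + next roll (1) = 11. Cumulative: 11
Frame 2: SPARE (1+9=10). 10 + next roll (5) = 15. Cumulative: 26
Frame 3: OPEN (5+4=9). Cumulative: 35
Frame 4: OPEN (4+1=5). Cumulative: 40
Frame 5: OPEN (8+0=8). Cumulative: 48
Frame 6: STRIKE. 10 + next two rolls (2+3) = 15. Cumulative: 63
Frame 7: OPEN (2+3=5). Cumulative: 68
Frame 8: SPARE (0+10=10). 10 + next roll (10) = 20. Cumulative: 88
Frame 9: STRIKE. 10 + next two rolls (7+1) = 18. Cumulative: 106
Frame 10: OPEN. Sum of all frame-10 rolls (7+1) = 8. Cumulative: 114

Answer: 11 26 35 40 48 63 68 88 106 114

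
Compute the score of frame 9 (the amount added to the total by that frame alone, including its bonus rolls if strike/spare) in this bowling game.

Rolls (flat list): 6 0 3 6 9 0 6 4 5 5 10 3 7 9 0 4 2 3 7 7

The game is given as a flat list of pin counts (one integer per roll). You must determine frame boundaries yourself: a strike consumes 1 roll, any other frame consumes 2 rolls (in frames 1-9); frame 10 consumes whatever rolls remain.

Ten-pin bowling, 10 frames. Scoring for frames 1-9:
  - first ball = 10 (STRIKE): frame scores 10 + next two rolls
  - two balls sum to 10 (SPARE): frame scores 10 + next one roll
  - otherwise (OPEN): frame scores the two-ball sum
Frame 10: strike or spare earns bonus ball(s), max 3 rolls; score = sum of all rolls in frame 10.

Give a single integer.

Answer: 6

Derivation:
Frame 1: OPEN (6+0=6). Cumulative: 6
Frame 2: OPEN (3+6=9). Cumulative: 15
Frame 3: OPEN (9+0=9). Cumulative: 24
Frame 4: SPARE (6+4=10). 10 + next roll (5) = 15. Cumulative: 39
Frame 5: SPARE (5+5=10). 10 + next roll (10) = 20. Cumulative: 59
Frame 6: STRIKE. 10 + next two rolls (3+7) = 20. Cumulative: 79
Frame 7: SPARE (3+7=10). 10 + next roll (9) = 19. Cumulative: 98
Frame 8: OPEN (9+0=9). Cumulative: 107
Frame 9: OPEN (4+2=6). Cumulative: 113
Frame 10: SPARE. Sum of all frame-10 rolls (3+7+7) = 17. Cumulative: 130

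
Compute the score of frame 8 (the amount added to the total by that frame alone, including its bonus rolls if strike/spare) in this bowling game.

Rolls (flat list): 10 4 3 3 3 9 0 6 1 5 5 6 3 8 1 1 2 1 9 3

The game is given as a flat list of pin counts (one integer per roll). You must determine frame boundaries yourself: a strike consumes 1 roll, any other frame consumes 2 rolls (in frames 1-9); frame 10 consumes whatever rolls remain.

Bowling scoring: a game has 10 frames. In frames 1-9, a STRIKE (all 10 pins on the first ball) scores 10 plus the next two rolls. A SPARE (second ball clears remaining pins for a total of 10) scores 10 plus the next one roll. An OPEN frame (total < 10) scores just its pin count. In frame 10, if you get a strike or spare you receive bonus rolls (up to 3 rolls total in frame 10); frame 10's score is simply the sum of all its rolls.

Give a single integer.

Answer: 9

Derivation:
Frame 1: STRIKE. 10 + next two rolls (4+3) = 17. Cumulative: 17
Frame 2: OPEN (4+3=7). Cumulative: 24
Frame 3: OPEN (3+3=6). Cumulative: 30
Frame 4: OPEN (9+0=9). Cumulative: 39
Frame 5: OPEN (6+1=7). Cumulative: 46
Frame 6: SPARE (5+5=10). 10 + next roll (6) = 16. Cumulative: 62
Frame 7: OPEN (6+3=9). Cumulative: 71
Frame 8: OPEN (8+1=9). Cumulative: 80
Frame 9: OPEN (1+2=3). Cumulative: 83
Frame 10: SPARE. Sum of all frame-10 rolls (1+9+3) = 13. Cumulative: 96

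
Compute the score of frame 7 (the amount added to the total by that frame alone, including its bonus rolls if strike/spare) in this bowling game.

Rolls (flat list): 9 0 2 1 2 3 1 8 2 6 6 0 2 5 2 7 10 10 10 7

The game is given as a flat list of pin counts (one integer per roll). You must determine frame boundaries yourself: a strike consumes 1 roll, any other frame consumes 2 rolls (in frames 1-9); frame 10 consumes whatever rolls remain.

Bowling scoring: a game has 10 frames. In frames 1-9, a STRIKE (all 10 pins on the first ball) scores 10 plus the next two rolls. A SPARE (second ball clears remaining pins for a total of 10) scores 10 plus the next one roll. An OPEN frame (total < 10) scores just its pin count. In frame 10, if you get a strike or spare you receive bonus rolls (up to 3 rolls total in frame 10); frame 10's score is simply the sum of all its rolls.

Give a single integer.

Frame 1: OPEN (9+0=9). Cumulative: 9
Frame 2: OPEN (2+1=3). Cumulative: 12
Frame 3: OPEN (2+3=5). Cumulative: 17
Frame 4: OPEN (1+8=9). Cumulative: 26
Frame 5: OPEN (2+6=8). Cumulative: 34
Frame 6: OPEN (6+0=6). Cumulative: 40
Frame 7: OPEN (2+5=7). Cumulative: 47
Frame 8: OPEN (2+7=9). Cumulative: 56
Frame 9: STRIKE. 10 + next two rolls (10+10) = 30. Cumulative: 86

Answer: 7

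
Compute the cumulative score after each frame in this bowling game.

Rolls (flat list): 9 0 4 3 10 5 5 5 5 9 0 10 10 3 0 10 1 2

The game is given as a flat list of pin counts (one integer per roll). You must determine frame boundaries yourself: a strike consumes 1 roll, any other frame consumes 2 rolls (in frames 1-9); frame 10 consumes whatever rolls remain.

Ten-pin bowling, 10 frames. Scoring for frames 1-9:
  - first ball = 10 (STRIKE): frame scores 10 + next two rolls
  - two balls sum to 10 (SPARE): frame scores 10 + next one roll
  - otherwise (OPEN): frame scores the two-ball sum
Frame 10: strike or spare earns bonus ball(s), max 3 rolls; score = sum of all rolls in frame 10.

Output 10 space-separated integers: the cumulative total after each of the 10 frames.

Answer: 9 16 36 51 70 79 102 115 118 131

Derivation:
Frame 1: OPEN (9+0=9). Cumulative: 9
Frame 2: OPEN (4+3=7). Cumulative: 16
Frame 3: STRIKE. 10 + next two rolls (5+5) = 20. Cumulative: 36
Frame 4: SPARE (5+5=10). 10 + next roll (5) = 15. Cumulative: 51
Frame 5: SPARE (5+5=10). 10 + next roll (9) = 19. Cumulative: 70
Frame 6: OPEN (9+0=9). Cumulative: 79
Frame 7: STRIKE. 10 + next two rolls (10+3) = 23. Cumulative: 102
Frame 8: STRIKE. 10 + next two rolls (3+0) = 13. Cumulative: 115
Frame 9: OPEN (3+0=3). Cumulative: 118
Frame 10: STRIKE. Sum of all frame-10 rolls (10+1+2) = 13. Cumulative: 131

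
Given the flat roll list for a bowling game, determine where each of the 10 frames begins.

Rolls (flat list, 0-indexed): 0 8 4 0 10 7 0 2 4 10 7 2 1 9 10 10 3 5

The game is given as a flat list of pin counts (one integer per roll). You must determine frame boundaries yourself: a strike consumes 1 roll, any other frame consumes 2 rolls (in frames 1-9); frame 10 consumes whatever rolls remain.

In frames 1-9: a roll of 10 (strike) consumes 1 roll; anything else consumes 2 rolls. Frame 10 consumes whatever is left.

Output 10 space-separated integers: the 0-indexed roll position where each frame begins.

Frame 1 starts at roll index 0: rolls=0,8 (sum=8), consumes 2 rolls
Frame 2 starts at roll index 2: rolls=4,0 (sum=4), consumes 2 rolls
Frame 3 starts at roll index 4: roll=10 (strike), consumes 1 roll
Frame 4 starts at roll index 5: rolls=7,0 (sum=7), consumes 2 rolls
Frame 5 starts at roll index 7: rolls=2,4 (sum=6), consumes 2 rolls
Frame 6 starts at roll index 9: roll=10 (strike), consumes 1 roll
Frame 7 starts at roll index 10: rolls=7,2 (sum=9), consumes 2 rolls
Frame 8 starts at roll index 12: rolls=1,9 (sum=10), consumes 2 rolls
Frame 9 starts at roll index 14: roll=10 (strike), consumes 1 roll
Frame 10 starts at roll index 15: 3 remaining rolls

Answer: 0 2 4 5 7 9 10 12 14 15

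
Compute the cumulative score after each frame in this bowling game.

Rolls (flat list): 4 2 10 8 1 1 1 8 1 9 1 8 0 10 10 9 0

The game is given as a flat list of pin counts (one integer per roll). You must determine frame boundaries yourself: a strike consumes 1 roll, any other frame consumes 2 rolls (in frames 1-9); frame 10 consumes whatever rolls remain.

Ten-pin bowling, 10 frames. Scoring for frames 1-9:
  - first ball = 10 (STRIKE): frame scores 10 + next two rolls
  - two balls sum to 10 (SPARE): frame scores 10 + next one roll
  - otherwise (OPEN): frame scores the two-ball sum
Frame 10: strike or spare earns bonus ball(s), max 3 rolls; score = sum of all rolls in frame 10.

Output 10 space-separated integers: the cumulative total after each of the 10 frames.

Frame 1: OPEN (4+2=6). Cumulative: 6
Frame 2: STRIKE. 10 + next two rolls (8+1) = 19. Cumulative: 25
Frame 3: OPEN (8+1=9). Cumulative: 34
Frame 4: OPEN (1+1=2). Cumulative: 36
Frame 5: OPEN (8+1=9). Cumulative: 45
Frame 6: SPARE (9+1=10). 10 + next roll (8) = 18. Cumulative: 63
Frame 7: OPEN (8+0=8). Cumulative: 71
Frame 8: STRIKE. 10 + next two rolls (10+9) = 29. Cumulative: 100
Frame 9: STRIKE. 10 + next two rolls (9+0) = 19. Cumulative: 119
Frame 10: OPEN. Sum of all frame-10 rolls (9+0) = 9. Cumulative: 128

Answer: 6 25 34 36 45 63 71 100 119 128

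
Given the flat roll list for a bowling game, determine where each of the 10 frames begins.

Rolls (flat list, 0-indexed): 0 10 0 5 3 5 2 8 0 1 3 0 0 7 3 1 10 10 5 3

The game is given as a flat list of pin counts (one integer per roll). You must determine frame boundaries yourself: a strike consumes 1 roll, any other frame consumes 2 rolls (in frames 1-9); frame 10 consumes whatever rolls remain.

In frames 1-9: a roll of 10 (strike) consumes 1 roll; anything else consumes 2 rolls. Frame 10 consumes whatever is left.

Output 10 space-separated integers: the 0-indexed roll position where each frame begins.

Frame 1 starts at roll index 0: rolls=0,10 (sum=10), consumes 2 rolls
Frame 2 starts at roll index 2: rolls=0,5 (sum=5), consumes 2 rolls
Frame 3 starts at roll index 4: rolls=3,5 (sum=8), consumes 2 rolls
Frame 4 starts at roll index 6: rolls=2,8 (sum=10), consumes 2 rolls
Frame 5 starts at roll index 8: rolls=0,1 (sum=1), consumes 2 rolls
Frame 6 starts at roll index 10: rolls=3,0 (sum=3), consumes 2 rolls
Frame 7 starts at roll index 12: rolls=0,7 (sum=7), consumes 2 rolls
Frame 8 starts at roll index 14: rolls=3,1 (sum=4), consumes 2 rolls
Frame 9 starts at roll index 16: roll=10 (strike), consumes 1 roll
Frame 10 starts at roll index 17: 3 remaining rolls

Answer: 0 2 4 6 8 10 12 14 16 17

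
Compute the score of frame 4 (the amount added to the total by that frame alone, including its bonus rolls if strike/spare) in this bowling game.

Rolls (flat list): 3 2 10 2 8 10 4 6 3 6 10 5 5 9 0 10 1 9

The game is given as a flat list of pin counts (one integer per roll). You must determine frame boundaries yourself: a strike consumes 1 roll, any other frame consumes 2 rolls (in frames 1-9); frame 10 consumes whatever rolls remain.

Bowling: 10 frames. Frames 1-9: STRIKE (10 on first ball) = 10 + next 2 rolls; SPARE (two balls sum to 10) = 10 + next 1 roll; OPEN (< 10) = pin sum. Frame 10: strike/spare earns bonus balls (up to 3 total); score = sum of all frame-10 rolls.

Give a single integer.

Frame 1: OPEN (3+2=5). Cumulative: 5
Frame 2: STRIKE. 10 + next two rolls (2+8) = 20. Cumulative: 25
Frame 3: SPARE (2+8=10). 10 + next roll (10) = 20. Cumulative: 45
Frame 4: STRIKE. 10 + next two rolls (4+6) = 20. Cumulative: 65
Frame 5: SPARE (4+6=10). 10 + next roll (3) = 13. Cumulative: 78
Frame 6: OPEN (3+6=9). Cumulative: 87

Answer: 20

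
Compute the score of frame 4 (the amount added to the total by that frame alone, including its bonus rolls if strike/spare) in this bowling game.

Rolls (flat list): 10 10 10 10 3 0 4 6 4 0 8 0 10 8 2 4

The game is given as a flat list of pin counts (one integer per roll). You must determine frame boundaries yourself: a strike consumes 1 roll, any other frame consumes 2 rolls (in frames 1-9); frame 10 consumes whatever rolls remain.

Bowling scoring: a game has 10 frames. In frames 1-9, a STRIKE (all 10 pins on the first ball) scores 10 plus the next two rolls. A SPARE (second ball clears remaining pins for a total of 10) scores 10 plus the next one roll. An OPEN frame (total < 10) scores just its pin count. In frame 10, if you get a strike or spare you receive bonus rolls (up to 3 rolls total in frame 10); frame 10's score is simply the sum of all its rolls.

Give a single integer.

Answer: 13

Derivation:
Frame 1: STRIKE. 10 + next two rolls (10+10) = 30. Cumulative: 30
Frame 2: STRIKE. 10 + next two rolls (10+10) = 30. Cumulative: 60
Frame 3: STRIKE. 10 + next two rolls (10+3) = 23. Cumulative: 83
Frame 4: STRIKE. 10 + next two rolls (3+0) = 13. Cumulative: 96
Frame 5: OPEN (3+0=3). Cumulative: 99
Frame 6: SPARE (4+6=10). 10 + next roll (4) = 14. Cumulative: 113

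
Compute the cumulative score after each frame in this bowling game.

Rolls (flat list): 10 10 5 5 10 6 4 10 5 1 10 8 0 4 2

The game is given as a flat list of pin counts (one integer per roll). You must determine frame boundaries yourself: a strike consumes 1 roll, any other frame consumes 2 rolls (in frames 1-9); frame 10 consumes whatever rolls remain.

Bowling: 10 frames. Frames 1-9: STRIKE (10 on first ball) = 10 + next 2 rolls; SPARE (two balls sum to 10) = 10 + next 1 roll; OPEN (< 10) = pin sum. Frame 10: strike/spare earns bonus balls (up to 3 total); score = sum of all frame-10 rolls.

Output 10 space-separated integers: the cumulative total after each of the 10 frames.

Frame 1: STRIKE. 10 + next two rolls (10+5) = 25. Cumulative: 25
Frame 2: STRIKE. 10 + next two rolls (5+5) = 20. Cumulative: 45
Frame 3: SPARE (5+5=10). 10 + next roll (10) = 20. Cumulative: 65
Frame 4: STRIKE. 10 + next two rolls (6+4) = 20. Cumulative: 85
Frame 5: SPARE (6+4=10). 10 + next roll (10) = 20. Cumulative: 105
Frame 6: STRIKE. 10 + next two rolls (5+1) = 16. Cumulative: 121
Frame 7: OPEN (5+1=6). Cumulative: 127
Frame 8: STRIKE. 10 + next two rolls (8+0) = 18. Cumulative: 145
Frame 9: OPEN (8+0=8). Cumulative: 153
Frame 10: OPEN. Sum of all frame-10 rolls (4+2) = 6. Cumulative: 159

Answer: 25 45 65 85 105 121 127 145 153 159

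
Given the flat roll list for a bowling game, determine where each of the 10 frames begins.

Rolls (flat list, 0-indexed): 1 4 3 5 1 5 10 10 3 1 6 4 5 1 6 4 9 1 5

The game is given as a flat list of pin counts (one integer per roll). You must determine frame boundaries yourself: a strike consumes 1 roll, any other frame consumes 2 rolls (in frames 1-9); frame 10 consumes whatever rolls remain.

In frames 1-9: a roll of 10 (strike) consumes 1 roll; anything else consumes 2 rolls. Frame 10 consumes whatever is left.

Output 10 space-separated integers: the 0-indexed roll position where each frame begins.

Answer: 0 2 4 6 7 8 10 12 14 16

Derivation:
Frame 1 starts at roll index 0: rolls=1,4 (sum=5), consumes 2 rolls
Frame 2 starts at roll index 2: rolls=3,5 (sum=8), consumes 2 rolls
Frame 3 starts at roll index 4: rolls=1,5 (sum=6), consumes 2 rolls
Frame 4 starts at roll index 6: roll=10 (strike), consumes 1 roll
Frame 5 starts at roll index 7: roll=10 (strike), consumes 1 roll
Frame 6 starts at roll index 8: rolls=3,1 (sum=4), consumes 2 rolls
Frame 7 starts at roll index 10: rolls=6,4 (sum=10), consumes 2 rolls
Frame 8 starts at roll index 12: rolls=5,1 (sum=6), consumes 2 rolls
Frame 9 starts at roll index 14: rolls=6,4 (sum=10), consumes 2 rolls
Frame 10 starts at roll index 16: 3 remaining rolls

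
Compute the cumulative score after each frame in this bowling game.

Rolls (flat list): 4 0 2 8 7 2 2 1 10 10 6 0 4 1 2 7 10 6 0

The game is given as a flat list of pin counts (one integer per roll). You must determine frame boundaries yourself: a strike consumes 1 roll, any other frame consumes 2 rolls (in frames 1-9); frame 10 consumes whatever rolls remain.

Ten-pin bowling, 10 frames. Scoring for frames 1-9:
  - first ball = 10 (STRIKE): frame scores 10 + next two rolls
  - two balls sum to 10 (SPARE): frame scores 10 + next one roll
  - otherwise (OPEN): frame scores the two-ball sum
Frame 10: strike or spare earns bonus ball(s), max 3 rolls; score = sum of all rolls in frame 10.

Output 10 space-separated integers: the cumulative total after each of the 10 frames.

Answer: 4 21 30 33 59 75 81 86 95 111

Derivation:
Frame 1: OPEN (4+0=4). Cumulative: 4
Frame 2: SPARE (2+8=10). 10 + next roll (7) = 17. Cumulative: 21
Frame 3: OPEN (7+2=9). Cumulative: 30
Frame 4: OPEN (2+1=3). Cumulative: 33
Frame 5: STRIKE. 10 + next two rolls (10+6) = 26. Cumulative: 59
Frame 6: STRIKE. 10 + next two rolls (6+0) = 16. Cumulative: 75
Frame 7: OPEN (6+0=6). Cumulative: 81
Frame 8: OPEN (4+1=5). Cumulative: 86
Frame 9: OPEN (2+7=9). Cumulative: 95
Frame 10: STRIKE. Sum of all frame-10 rolls (10+6+0) = 16. Cumulative: 111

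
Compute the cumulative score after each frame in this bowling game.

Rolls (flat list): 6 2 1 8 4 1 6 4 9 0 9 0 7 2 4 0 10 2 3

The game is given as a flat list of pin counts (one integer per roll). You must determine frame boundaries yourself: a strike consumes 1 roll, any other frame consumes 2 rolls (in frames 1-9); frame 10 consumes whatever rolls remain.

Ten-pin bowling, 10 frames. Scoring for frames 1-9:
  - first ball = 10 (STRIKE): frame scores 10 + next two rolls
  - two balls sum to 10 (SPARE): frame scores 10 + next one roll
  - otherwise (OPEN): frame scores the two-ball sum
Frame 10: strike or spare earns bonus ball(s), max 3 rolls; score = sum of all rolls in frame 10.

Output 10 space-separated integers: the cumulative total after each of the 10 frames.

Frame 1: OPEN (6+2=8). Cumulative: 8
Frame 2: OPEN (1+8=9). Cumulative: 17
Frame 3: OPEN (4+1=5). Cumulative: 22
Frame 4: SPARE (6+4=10). 10 + next roll (9) = 19. Cumulative: 41
Frame 5: OPEN (9+0=9). Cumulative: 50
Frame 6: OPEN (9+0=9). Cumulative: 59
Frame 7: OPEN (7+2=9). Cumulative: 68
Frame 8: OPEN (4+0=4). Cumulative: 72
Frame 9: STRIKE. 10 + next two rolls (2+3) = 15. Cumulative: 87
Frame 10: OPEN. Sum of all frame-10 rolls (2+3) = 5. Cumulative: 92

Answer: 8 17 22 41 50 59 68 72 87 92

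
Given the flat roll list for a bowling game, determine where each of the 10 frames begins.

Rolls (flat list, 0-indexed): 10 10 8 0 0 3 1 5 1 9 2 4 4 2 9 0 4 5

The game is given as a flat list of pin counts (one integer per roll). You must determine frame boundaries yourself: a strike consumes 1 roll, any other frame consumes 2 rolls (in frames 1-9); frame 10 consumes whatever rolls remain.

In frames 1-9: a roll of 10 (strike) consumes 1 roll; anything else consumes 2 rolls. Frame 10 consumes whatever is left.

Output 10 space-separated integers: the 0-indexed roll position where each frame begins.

Frame 1 starts at roll index 0: roll=10 (strike), consumes 1 roll
Frame 2 starts at roll index 1: roll=10 (strike), consumes 1 roll
Frame 3 starts at roll index 2: rolls=8,0 (sum=8), consumes 2 rolls
Frame 4 starts at roll index 4: rolls=0,3 (sum=3), consumes 2 rolls
Frame 5 starts at roll index 6: rolls=1,5 (sum=6), consumes 2 rolls
Frame 6 starts at roll index 8: rolls=1,9 (sum=10), consumes 2 rolls
Frame 7 starts at roll index 10: rolls=2,4 (sum=6), consumes 2 rolls
Frame 8 starts at roll index 12: rolls=4,2 (sum=6), consumes 2 rolls
Frame 9 starts at roll index 14: rolls=9,0 (sum=9), consumes 2 rolls
Frame 10 starts at roll index 16: 2 remaining rolls

Answer: 0 1 2 4 6 8 10 12 14 16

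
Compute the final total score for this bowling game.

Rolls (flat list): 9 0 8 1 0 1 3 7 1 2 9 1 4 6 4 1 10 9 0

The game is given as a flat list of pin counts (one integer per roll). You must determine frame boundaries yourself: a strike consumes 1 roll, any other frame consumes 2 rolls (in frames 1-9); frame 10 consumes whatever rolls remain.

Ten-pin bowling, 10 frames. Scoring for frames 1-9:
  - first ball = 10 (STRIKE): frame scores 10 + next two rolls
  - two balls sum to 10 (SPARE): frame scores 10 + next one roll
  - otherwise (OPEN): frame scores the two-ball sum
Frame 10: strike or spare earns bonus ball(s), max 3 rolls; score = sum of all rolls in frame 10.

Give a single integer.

Answer: 94

Derivation:
Frame 1: OPEN (9+0=9). Cumulative: 9
Frame 2: OPEN (8+1=9). Cumulative: 18
Frame 3: OPEN (0+1=1). Cumulative: 19
Frame 4: SPARE (3+7=10). 10 + next roll (1) = 11. Cumulative: 30
Frame 5: OPEN (1+2=3). Cumulative: 33
Frame 6: SPARE (9+1=10). 10 + next roll (4) = 14. Cumulative: 47
Frame 7: SPARE (4+6=10). 10 + next roll (4) = 14. Cumulative: 61
Frame 8: OPEN (4+1=5). Cumulative: 66
Frame 9: STRIKE. 10 + next two rolls (9+0) = 19. Cumulative: 85
Frame 10: OPEN. Sum of all frame-10 rolls (9+0) = 9. Cumulative: 94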